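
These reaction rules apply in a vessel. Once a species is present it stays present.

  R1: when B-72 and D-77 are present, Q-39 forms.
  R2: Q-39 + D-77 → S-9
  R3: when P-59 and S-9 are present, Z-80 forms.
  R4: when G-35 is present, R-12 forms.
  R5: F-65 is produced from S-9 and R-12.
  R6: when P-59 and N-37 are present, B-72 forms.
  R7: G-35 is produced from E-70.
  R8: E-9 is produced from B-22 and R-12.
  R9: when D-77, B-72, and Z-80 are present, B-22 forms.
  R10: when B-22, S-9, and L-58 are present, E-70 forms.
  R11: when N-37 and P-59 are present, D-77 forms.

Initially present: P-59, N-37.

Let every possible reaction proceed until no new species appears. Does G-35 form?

No

G-35 would need E-70 (R7), but E-70 never forms.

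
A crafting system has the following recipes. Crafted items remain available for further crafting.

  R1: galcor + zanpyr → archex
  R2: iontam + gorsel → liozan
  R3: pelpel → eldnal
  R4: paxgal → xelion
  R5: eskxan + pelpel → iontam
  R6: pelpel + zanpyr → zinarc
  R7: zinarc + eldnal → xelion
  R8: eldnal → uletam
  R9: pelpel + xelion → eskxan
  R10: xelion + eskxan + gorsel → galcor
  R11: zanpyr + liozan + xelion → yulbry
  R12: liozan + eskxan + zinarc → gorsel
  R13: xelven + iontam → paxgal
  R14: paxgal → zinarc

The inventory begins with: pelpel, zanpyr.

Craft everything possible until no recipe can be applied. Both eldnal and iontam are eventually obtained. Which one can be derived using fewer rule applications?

eldnal: pelpel → eldnal (R3). [1 rule application]
iontam: pelpel + zanpyr → zinarc (R6). pelpel → eldnal (R3). Using R7, zinarc and eldnal make xelion. pelpel + xelion → eskxan (R9). Using R5, eskxan and pelpel make iontam. [5 rule applications]
eldnal needs fewer.

eldnal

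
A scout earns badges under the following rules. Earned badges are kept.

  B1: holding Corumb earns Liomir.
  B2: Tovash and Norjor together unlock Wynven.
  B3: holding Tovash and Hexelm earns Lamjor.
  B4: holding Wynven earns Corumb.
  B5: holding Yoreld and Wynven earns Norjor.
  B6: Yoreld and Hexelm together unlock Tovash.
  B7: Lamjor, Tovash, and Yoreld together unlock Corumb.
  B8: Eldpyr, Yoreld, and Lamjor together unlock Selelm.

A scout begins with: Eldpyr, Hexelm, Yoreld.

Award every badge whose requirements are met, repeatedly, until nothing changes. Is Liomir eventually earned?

Yes

With Yoreld and Hexelm, Tovash is earned (B6).
With Tovash and Hexelm, Lamjor is earned (B3).
With Lamjor, Tovash, and Yoreld, Corumb is earned (B7).
With Corumb, Liomir is earned (B1).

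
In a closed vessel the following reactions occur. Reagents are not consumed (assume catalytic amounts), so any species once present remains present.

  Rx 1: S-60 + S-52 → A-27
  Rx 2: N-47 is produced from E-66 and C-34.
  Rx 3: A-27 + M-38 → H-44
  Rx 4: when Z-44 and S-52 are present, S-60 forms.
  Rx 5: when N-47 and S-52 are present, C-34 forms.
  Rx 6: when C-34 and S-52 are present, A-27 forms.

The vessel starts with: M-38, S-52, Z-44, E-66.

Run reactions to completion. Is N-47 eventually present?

N-47 would need E-66 and C-34 (Rx 2), but C-34 never forms.

No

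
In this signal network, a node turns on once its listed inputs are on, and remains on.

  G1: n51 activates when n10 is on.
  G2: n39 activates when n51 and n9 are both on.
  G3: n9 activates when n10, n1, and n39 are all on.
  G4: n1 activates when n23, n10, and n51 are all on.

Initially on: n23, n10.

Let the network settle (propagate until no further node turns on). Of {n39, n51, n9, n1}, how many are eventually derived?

n10 is on, so n51 activates (G1).
n23, n10, and n51 are on, so n1 activates (G4).
n39 would need n51 and n9 (G2), but n9 never turns on.
n51: reached.
n9 would need n10, n1, and n39 (G3), but n39 never turns on.
n1: reached.
Reached: n51 and n1 — 2 of the 4.

2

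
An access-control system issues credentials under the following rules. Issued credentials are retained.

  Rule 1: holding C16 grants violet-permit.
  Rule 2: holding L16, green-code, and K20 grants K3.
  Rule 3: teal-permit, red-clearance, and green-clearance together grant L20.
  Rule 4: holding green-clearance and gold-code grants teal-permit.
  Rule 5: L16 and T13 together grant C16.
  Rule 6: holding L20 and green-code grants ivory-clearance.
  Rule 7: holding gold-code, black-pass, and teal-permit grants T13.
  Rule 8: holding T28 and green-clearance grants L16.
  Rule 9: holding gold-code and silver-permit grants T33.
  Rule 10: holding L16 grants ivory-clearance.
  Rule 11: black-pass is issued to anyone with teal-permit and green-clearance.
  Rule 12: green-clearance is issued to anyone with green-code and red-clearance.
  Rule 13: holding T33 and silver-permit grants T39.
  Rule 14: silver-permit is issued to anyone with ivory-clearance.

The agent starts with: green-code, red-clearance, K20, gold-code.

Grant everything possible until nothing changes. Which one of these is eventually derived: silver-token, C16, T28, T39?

T39

Holding green-code and red-clearance grants green-clearance (Rule 12).
Holding green-clearance and gold-code grants teal-permit (Rule 4).
Holding teal-permit, red-clearance, and green-clearance grants L20 (Rule 3).
Holding L20 and green-code grants ivory-clearance (Rule 6).
Holding ivory-clearance grants silver-permit (Rule 14).
Holding gold-code and silver-permit grants T33 (Rule 9).
Holding T33 and silver-permit grants T39 (Rule 13).
C16 would need L16 and T13 (Rule 5), but L16 is never granted. No rule produces T28, and it is not given. No rule produces silver-token, and it is not given.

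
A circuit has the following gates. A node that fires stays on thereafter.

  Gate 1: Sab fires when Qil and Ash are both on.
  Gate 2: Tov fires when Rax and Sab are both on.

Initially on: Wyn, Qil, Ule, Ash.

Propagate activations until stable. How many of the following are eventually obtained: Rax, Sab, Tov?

Qil and Ash are on, so Sab fires (Gate 1).
No rule produces Rax, and it is not given.
Sab: reached.
Tov would need Rax and Sab (Gate 2), but Rax never turns on.
Reached: Sab — 1 of the 3.

1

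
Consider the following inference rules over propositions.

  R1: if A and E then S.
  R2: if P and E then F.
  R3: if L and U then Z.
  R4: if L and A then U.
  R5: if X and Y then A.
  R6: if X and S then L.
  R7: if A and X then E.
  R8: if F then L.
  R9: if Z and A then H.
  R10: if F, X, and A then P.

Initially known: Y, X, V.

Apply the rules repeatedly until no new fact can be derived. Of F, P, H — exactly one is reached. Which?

H

X and Y hold, so A follows (R5).
A and X hold, so E follows (R7).
A and E hold, so S follows (R1).
X and S hold, so L follows (R6).
L and A hold, so U follows (R4).
From L and U, R3 gives Z.
From Z and A, R9 gives H.
P would need F, X, and A (R10), but F is never established. F would need P and E (R2), but P is never established.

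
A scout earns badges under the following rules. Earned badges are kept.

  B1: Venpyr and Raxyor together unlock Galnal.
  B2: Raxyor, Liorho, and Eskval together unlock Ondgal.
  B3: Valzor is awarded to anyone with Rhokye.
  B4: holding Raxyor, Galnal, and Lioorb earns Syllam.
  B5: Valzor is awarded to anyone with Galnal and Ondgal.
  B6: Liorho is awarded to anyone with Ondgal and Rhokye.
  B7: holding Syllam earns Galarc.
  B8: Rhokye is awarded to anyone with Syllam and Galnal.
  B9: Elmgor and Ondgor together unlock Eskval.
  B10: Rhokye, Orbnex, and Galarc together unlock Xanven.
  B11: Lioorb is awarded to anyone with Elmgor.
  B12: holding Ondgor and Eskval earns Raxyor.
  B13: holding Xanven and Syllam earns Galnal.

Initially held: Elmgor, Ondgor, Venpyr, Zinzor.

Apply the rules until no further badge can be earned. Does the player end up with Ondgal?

No

Ondgal would need Raxyor, Liorho, and Eskval (B2), but Liorho is never earned.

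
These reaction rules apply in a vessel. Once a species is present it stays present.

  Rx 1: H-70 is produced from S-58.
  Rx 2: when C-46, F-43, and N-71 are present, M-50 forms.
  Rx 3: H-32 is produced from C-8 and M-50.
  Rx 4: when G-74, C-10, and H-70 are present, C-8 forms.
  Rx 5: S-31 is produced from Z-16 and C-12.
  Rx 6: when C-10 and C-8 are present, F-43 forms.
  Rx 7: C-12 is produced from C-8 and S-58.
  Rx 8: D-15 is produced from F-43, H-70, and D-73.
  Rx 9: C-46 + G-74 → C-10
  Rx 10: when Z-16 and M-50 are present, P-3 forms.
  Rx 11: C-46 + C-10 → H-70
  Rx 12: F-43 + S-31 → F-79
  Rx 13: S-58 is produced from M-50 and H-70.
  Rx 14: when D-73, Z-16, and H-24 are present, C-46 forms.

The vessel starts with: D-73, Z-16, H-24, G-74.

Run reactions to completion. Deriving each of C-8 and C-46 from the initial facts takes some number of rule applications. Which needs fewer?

C-46

C-46: D-73, Z-16, and H-24 present → C-46 forms (Rx 14). [1 rule application]
C-8: D-73, Z-16, and H-24 present → C-46 forms (Rx 14). C-46 and G-74 present → C-10 forms (Rx 9). C-46 and C-10 present → H-70 forms (Rx 11). G-74, C-10, and H-70 present → C-8 forms (Rx 4). [4 rule applications]
C-46 needs fewer.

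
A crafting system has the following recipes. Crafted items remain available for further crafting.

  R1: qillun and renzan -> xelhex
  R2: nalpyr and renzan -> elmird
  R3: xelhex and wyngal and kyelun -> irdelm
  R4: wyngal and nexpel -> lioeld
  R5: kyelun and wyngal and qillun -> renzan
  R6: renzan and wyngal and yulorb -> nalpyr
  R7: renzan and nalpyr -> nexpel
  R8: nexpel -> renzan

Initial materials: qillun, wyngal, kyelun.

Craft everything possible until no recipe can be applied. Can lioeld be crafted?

lioeld would need wyngal and nexpel (R4), but nexpel is never obtained.

No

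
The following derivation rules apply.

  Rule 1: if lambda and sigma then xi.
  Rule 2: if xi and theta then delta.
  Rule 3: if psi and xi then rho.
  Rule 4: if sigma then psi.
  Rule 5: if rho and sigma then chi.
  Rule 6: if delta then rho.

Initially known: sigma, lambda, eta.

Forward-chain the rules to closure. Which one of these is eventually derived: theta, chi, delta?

chi

From lambda and sigma, Rule 1 gives xi.
sigma holds, so psi follows (Rule 4).
From psi and xi, Rule 3 gives rho.
From rho and sigma, Rule 5 gives chi.
delta would need xi and theta (Rule 2), but theta is never established. No rule produces theta, and it is not given.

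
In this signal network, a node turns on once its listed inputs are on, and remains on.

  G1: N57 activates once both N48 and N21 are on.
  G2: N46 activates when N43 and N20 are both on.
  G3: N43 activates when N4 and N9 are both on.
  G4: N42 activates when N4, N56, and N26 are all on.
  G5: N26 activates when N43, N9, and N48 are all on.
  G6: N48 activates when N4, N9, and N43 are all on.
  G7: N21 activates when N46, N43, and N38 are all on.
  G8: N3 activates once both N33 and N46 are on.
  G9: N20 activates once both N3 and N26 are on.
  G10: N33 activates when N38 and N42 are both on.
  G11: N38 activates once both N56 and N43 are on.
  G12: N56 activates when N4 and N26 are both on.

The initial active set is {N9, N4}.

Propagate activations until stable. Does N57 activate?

No

N57 would need N48 and N21 (G1), but N21 never turns on.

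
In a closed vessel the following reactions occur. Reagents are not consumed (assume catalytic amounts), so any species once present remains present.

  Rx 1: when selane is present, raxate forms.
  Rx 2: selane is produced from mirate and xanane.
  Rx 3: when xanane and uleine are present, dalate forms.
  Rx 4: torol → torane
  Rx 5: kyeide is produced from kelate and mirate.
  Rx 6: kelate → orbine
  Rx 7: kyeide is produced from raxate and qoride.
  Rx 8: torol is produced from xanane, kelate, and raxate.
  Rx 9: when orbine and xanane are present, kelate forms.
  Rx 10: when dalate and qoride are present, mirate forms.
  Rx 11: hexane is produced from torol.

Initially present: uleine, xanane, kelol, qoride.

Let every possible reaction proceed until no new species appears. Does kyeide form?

Yes

xanane and uleine present → dalate forms (Rx 3).
dalate and qoride present → mirate forms (Rx 10).
mirate and xanane present → selane forms (Rx 2).
selane present → raxate forms (Rx 1).
raxate and qoride present → kyeide forms (Rx 7).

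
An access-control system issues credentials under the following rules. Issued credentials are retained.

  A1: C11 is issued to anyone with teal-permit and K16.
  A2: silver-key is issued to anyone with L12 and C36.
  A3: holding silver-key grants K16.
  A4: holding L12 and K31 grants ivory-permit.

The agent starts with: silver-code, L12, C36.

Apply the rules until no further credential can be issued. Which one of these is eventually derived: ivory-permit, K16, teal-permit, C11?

K16

Holding L12 and C36 grants silver-key (A2).
Holding silver-key grants K16 (A3).
No rule produces teal-permit, and it is not given. C11 would need teal-permit and K16 (A1), but teal-permit is never granted. ivory-permit would need L12 and K31 (A4), but K31 is never granted.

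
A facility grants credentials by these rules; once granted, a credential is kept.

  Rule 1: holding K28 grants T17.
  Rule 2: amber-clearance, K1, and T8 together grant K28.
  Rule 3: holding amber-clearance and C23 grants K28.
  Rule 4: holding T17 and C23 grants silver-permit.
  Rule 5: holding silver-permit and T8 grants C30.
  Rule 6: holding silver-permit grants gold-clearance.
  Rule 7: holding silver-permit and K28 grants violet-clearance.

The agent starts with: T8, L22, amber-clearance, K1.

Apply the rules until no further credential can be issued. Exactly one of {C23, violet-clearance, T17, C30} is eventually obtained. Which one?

T17

Holding amber-clearance, K1, and T8 grants K28 (Rule 2).
Holding K28 grants T17 (Rule 1).
violet-clearance would need silver-permit and K28 (Rule 7), but silver-permit is never granted. C30 would need silver-permit and T8 (Rule 5), but silver-permit is never granted. No rule produces C23, and it is not given.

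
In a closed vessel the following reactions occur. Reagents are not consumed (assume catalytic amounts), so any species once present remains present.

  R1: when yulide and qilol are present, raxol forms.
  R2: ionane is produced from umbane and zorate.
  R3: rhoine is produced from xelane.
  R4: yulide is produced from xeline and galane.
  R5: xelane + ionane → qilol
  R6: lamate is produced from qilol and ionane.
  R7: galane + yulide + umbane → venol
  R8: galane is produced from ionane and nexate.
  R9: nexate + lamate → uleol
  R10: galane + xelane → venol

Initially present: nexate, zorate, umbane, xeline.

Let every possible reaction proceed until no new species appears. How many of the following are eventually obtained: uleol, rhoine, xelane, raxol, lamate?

uleol would need nexate and lamate (R9), but lamate never forms.
rhoine would need xelane (R3), but xelane never forms.
No rule produces xelane, and it is not given.
raxol would need yulide and qilol (R1), but qilol never forms.
lamate would need qilol and ionane (R6), but qilol never forms.
None of the 5 are reached.

0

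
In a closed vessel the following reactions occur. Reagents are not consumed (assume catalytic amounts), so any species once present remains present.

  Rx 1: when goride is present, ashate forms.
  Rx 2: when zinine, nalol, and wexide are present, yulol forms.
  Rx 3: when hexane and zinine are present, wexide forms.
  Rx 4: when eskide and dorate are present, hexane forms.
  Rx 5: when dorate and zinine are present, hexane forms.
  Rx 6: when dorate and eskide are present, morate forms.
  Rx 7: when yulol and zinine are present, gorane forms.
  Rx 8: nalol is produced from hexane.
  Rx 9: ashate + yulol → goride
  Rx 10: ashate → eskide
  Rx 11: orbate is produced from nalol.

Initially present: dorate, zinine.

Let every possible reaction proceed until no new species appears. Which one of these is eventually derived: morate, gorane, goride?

dorate and zinine present → hexane forms (Rx 5).
hexane present → nalol forms (Rx 8).
hexane and zinine present → wexide forms (Rx 3).
zinine, nalol, and wexide present → yulol forms (Rx 2).
yulol and zinine present → gorane forms (Rx 7).
goride would need ashate and yulol (Rx 9), but ashate never forms. morate would need dorate and eskide (Rx 6), but eskide never forms.

gorane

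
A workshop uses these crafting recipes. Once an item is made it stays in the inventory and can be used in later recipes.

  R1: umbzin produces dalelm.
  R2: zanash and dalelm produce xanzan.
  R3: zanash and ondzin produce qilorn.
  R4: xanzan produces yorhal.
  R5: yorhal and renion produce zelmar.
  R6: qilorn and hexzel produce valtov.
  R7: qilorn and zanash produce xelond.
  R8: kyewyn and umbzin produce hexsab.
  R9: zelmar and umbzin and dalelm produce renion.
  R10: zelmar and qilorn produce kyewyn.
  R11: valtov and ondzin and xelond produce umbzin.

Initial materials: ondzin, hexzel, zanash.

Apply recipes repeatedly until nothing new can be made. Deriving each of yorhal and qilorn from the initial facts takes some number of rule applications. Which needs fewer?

qilorn

qilorn: Using R3, zanash and ondzin make qilorn. [1 rule application]
yorhal: Using R3, zanash and ondzin make qilorn. Using R6, qilorn and hexzel make valtov. qilorn and zanash → xelond (R7). valtov and ondzin and xelond → umbzin (R11). Using R1, umbzin makes dalelm. zanash and dalelm → xanzan (R2). Using R4, xanzan makes yorhal. [7 rule applications]
qilorn needs fewer.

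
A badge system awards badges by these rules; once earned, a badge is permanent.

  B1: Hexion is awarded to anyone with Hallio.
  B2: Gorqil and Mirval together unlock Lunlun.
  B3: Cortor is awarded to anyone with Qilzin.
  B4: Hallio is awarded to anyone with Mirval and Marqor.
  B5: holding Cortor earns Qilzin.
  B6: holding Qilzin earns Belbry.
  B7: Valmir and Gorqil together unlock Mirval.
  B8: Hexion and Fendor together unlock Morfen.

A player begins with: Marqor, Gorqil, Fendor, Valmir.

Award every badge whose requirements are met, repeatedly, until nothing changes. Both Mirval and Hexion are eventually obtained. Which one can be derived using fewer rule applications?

Mirval

Mirval: With Valmir and Gorqil, Mirval is earned (B7). [1 rule application]
Hexion: With Valmir and Gorqil, Mirval is earned (B7). With Mirval and Marqor, Hallio is earned (B4). With Hallio, Hexion is earned (B1). [3 rule applications]
Mirval needs fewer.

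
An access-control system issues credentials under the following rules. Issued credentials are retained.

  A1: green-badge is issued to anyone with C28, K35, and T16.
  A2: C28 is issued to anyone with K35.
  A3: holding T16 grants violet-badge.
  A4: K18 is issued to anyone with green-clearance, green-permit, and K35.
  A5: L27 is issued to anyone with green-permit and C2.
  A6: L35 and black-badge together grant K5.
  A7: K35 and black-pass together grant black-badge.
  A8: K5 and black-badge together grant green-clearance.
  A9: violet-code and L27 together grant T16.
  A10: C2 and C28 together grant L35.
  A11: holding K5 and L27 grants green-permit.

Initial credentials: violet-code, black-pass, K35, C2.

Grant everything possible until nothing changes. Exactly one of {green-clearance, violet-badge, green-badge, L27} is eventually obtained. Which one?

green-clearance

Holding K35 and black-pass grants black-badge (A7).
Holding K35 grants C28 (A2).
Holding C2 and C28 grants L35 (A10).
Holding L35 and black-badge grants K5 (A6).
Holding K5 and black-badge grants green-clearance (A8).
green-badge would need C28, K35, and T16 (A1), but T16 is never granted. L27 would need green-permit and C2 (A5), but green-permit is never granted. violet-badge would need T16 (A3), but T16 is never granted.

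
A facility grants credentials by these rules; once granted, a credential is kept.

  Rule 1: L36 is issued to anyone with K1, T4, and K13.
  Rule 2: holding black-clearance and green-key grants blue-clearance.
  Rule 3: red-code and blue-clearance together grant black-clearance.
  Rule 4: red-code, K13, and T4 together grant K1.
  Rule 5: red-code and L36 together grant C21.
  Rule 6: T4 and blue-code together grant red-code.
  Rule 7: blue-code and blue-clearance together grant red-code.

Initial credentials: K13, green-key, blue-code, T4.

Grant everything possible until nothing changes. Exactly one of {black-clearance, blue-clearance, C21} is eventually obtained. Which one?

C21

Holding T4 and blue-code grants red-code (Rule 6).
Holding red-code, K13, and T4 grants K1 (Rule 4).
Holding K1, T4, and K13 grants L36 (Rule 1).
Holding red-code and L36 grants C21 (Rule 5).
black-clearance would need red-code and blue-clearance (Rule 3), but blue-clearance is never granted. blue-clearance would need black-clearance and green-key (Rule 2), but black-clearance is never granted.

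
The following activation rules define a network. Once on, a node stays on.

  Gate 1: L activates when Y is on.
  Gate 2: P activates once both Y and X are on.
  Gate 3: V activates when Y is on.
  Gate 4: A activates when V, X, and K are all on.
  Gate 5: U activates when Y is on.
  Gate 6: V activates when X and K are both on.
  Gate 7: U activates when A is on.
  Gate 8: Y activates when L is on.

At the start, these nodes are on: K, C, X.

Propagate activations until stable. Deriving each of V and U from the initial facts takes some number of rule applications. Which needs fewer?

V: Gate 6: X and K on → V on. [1 rule application]
U: Gate 6: X and K on → V on. V, X, and K are on, so A activates (Gate 4). Gate 7: A on → U on. [3 rule applications]
V needs fewer.

V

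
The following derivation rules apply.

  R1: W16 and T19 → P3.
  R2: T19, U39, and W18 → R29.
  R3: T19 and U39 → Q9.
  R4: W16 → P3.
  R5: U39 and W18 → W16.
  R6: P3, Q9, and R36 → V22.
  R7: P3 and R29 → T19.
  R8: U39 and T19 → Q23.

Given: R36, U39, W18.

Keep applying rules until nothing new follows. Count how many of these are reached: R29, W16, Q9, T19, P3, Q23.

U39 and W18 hold, so W16 follows (R5).
From W16, R4 gives P3.
R29 would need T19, U39, and W18 (R2), but T19 is never established.
W16: reached.
Q9 would need T19 and U39 (R3), but T19 is never established.
T19 would need P3 and R29 (R7), but R29 is never established.
P3: reached.
Q23 would need U39 and T19 (R8), but T19 is never established.
Reached: W16 and P3 — 2 of the 6.

2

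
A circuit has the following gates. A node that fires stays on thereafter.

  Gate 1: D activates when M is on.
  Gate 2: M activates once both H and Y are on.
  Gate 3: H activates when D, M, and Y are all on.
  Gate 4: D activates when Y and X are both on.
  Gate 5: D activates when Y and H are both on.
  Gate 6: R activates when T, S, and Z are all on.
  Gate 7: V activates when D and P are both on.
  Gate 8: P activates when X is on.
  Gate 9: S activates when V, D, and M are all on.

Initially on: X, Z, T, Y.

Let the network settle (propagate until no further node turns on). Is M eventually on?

M would need H and Y (Gate 2), but H never turns on.

No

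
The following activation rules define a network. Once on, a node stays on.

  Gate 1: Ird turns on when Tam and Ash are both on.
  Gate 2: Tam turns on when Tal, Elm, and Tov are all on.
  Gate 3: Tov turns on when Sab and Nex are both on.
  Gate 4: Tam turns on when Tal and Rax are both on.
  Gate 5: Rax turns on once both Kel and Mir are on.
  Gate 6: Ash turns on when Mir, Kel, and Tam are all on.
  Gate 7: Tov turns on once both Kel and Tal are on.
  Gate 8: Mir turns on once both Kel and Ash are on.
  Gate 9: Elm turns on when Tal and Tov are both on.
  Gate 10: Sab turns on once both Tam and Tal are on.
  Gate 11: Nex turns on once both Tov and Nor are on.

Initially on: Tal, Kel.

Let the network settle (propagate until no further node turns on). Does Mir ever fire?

Mir would need Kel and Ash (Gate 8), but Ash never turns on.

No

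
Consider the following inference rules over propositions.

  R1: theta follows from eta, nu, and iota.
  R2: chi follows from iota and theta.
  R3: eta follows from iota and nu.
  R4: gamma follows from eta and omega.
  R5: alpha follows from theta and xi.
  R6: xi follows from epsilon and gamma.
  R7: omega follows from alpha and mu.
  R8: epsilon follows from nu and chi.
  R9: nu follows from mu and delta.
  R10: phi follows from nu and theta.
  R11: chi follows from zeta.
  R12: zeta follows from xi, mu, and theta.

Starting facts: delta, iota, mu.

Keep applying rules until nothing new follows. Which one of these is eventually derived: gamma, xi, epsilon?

mu and delta hold, so nu follows (R9).
iota and nu hold, so eta follows (R3).
eta, nu, and iota hold, so theta follows (R1).
From iota and theta, R2 gives chi.
From nu and chi, R8 gives epsilon.
xi would need epsilon and gamma (R6), but gamma is never established. gamma would need eta and omega (R4), but omega is never established.

epsilon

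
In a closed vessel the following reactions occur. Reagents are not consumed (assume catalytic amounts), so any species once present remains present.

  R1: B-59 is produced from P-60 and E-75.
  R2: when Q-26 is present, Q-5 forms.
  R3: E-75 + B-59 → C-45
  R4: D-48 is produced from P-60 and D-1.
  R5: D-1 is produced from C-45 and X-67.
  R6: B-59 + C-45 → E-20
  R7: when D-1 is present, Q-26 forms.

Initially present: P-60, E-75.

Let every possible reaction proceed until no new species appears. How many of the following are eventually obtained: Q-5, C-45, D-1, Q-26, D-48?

P-60 and E-75 present → B-59 forms (R1).
E-75 and B-59 present → C-45 forms (R3).
Q-5 would need Q-26 (R2), but Q-26 never forms.
C-45: reached.
D-1 would need C-45 and X-67 (R5), but X-67 never forms.
Q-26 would need D-1 (R7), but D-1 never forms.
D-48 would need P-60 and D-1 (R4), but D-1 never forms.
Reached: C-45 — 1 of the 5.

1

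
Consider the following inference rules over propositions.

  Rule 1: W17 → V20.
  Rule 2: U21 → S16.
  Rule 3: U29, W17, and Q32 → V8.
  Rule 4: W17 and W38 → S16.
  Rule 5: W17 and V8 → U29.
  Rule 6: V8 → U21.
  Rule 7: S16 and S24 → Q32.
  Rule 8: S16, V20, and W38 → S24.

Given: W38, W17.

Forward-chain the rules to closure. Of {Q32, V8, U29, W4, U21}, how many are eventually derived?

From W17 and W38, Rule 4 gives S16.
W17 holds, so V20 follows (Rule 1).
From S16, V20, and W38, Rule 8 gives S24.
S16 and S24 hold, so Q32 follows (Rule 7).
Q32: reached.
V8 would need U29, W17, and Q32 (Rule 3), but U29 is never established.
U29 would need W17 and V8 (Rule 5), but V8 is never established.
No rule produces W4, and it is not given.
U21 would need V8 (Rule 6), but V8 is never established.
Reached: Q32 — 1 of the 5.

1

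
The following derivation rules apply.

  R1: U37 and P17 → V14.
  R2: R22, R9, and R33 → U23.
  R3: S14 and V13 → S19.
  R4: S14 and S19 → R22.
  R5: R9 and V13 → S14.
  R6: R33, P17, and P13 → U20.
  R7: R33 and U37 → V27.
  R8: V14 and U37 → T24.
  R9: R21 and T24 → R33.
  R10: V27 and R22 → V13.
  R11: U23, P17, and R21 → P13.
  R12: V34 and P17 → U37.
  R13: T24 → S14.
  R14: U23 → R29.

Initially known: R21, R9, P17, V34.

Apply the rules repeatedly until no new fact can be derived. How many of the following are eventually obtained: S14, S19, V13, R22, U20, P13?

V34 and P17 hold, so U37 follows (R12).
From U37 and P17, R1 gives V14.
From V14 and U37, R8 gives T24.
From T24, R13 gives S14.
S14: reached.
S19 would need S14 and V13 (R3), but V13 is never established.
V13 would need V27 and R22 (R10), but R22 is never established.
R22 would need S14 and S19 (R4), but S19 is never established.
U20 would need R33, P17, and P13 (R6), but P13 is never established.
P13 would need U23, P17, and R21 (R11), but U23 is never established.
Reached: S14 — 1 of the 6.

1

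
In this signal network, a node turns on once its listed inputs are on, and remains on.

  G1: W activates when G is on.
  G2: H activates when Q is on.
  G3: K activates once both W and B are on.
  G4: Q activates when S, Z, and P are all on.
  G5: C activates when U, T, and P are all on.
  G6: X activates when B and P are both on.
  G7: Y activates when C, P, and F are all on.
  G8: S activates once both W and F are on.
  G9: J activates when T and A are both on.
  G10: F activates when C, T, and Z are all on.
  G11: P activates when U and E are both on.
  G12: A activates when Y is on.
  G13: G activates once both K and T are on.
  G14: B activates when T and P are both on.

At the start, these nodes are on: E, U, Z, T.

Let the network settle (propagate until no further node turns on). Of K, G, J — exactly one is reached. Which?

J

G11: U and E on → P on.
U, T, and P are on, so C activates (G5).
C, T, and Z are on, so F activates (G10).
G7: C, P, and F on → Y on.
Y is on, so A activates (G12).
T and A are on, so J activates (G9).
G would need K and T (G13), but K never turns on. K would need W and B (G3), but W never turns on.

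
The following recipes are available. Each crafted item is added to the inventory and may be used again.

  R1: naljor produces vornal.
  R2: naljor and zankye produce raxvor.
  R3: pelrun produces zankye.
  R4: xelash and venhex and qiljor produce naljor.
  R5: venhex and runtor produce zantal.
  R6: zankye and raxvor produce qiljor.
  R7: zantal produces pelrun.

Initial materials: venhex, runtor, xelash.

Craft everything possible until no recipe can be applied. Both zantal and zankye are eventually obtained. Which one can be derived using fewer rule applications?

zantal

zantal: Using R5, venhex and runtor make zantal. [1 rule application]
zankye: venhex and runtor → zantal (R5). zantal → pelrun (R7). pelrun → zankye (R3). [3 rule applications]
zantal needs fewer.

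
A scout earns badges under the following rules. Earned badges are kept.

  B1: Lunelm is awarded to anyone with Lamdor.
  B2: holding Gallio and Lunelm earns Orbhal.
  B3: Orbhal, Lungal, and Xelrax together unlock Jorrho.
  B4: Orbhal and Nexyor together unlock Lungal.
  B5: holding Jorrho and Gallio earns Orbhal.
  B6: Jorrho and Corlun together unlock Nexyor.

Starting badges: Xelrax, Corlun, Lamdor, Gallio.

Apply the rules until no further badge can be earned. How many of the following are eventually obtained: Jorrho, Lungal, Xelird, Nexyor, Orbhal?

With Lamdor, Lunelm is earned (B1).
With Gallio and Lunelm, Orbhal is earned (B2).
Jorrho would need Orbhal, Lungal, and Xelrax (B3), but Lungal is never earned.
Lungal would need Orbhal and Nexyor (B4), but Nexyor is never earned.
No rule produces Xelird, and it is not given.
Nexyor would need Jorrho and Corlun (B6), but Jorrho is never earned.
Orbhal: reached.
Reached: Orbhal — 1 of the 5.

1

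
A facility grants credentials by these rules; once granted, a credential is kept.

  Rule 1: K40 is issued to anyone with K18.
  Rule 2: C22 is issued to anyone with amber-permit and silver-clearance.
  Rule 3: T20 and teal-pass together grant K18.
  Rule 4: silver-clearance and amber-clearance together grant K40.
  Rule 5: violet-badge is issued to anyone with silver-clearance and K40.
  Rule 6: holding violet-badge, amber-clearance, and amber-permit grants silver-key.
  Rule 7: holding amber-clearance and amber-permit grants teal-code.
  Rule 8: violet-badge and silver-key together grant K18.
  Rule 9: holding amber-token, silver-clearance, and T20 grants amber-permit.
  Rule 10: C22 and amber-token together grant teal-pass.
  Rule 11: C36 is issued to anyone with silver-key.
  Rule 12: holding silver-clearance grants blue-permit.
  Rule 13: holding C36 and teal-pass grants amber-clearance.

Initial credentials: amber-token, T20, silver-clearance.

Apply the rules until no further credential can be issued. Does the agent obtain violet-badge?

Holding amber-token, silver-clearance, and T20 grants amber-permit (Rule 9).
Holding amber-permit and silver-clearance grants C22 (Rule 2).
Holding C22 and amber-token grants teal-pass (Rule 10).
Holding T20 and teal-pass grants K18 (Rule 3).
Holding K18 grants K40 (Rule 1).
Holding silver-clearance and K40 grants violet-badge (Rule 5).

Yes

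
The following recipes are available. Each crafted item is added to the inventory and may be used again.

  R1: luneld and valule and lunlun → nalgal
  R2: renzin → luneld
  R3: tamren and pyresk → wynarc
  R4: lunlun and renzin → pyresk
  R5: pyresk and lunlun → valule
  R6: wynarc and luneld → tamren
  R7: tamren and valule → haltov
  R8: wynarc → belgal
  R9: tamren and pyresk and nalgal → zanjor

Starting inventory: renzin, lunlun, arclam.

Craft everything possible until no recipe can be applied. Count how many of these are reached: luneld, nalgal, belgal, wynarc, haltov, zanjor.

2

lunlun and renzin → pyresk (R4).
renzin → luneld (R2).
Using R5, pyresk and lunlun make valule.
Using R1, luneld, valule, and lunlun make nalgal.
luneld: reached.
nalgal: reached.
belgal would need wynarc (R8), but wynarc is never obtained.
wynarc would need tamren and pyresk (R3), but tamren is never obtained.
haltov would need tamren and valule (R7), but tamren is never obtained.
zanjor would need tamren, pyresk, and nalgal (R9), but tamren is never obtained.
Reached: luneld and nalgal — 2 of the 6.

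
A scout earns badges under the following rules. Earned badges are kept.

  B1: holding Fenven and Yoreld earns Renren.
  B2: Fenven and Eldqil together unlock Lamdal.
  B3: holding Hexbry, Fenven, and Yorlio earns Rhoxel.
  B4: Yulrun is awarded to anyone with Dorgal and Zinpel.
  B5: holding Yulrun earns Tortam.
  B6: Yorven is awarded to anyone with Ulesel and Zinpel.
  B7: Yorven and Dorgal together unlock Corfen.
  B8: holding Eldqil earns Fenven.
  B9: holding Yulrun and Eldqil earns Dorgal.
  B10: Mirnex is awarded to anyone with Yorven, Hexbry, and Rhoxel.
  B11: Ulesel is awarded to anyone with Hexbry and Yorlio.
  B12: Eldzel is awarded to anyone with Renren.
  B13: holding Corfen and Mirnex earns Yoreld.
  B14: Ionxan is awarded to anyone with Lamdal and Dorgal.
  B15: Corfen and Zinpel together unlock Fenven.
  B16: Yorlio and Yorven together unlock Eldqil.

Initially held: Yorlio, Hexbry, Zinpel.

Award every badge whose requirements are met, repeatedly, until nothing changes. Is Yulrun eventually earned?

No

Yulrun would need Dorgal and Zinpel (B4), but Dorgal is never earned.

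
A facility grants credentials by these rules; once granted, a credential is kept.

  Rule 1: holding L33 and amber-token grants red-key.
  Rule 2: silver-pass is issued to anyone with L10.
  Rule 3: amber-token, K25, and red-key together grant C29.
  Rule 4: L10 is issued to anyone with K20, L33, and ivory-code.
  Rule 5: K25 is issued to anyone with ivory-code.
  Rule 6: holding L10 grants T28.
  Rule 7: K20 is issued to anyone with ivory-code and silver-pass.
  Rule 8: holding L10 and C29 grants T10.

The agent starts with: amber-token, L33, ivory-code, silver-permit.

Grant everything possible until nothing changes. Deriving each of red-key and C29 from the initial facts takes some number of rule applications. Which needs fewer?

red-key

red-key: Holding L33 and amber-token grants red-key (Rule 1). [1 rule application]
C29: Holding ivory-code grants K25 (Rule 5). Holding L33 and amber-token grants red-key (Rule 1). Holding amber-token, K25, and red-key grants C29 (Rule 3). [3 rule applications]
red-key needs fewer.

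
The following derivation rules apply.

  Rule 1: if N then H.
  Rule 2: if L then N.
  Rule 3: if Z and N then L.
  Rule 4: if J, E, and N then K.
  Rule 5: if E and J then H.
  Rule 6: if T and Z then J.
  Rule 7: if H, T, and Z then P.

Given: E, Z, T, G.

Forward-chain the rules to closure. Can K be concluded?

K would need J, E, and N (Rule 4), but N is never established.

No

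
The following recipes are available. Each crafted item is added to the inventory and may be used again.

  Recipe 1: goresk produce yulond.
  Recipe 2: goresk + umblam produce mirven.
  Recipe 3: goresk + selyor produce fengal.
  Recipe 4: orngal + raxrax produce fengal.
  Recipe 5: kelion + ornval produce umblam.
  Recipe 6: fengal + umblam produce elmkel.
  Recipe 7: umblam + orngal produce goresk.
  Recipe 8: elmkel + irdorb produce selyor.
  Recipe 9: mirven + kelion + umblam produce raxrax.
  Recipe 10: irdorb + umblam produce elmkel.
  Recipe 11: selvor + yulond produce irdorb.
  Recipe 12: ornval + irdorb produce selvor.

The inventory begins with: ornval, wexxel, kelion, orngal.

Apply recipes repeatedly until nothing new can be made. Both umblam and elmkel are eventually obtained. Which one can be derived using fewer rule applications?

umblam

umblam: Using Recipe 5, kelion and ornval make umblam. [1 rule application]
elmkel: Using Recipe 5, kelion and ornval make umblam. Using Recipe 7, umblam and orngal make goresk. goresk + umblam → mirven (Recipe 2). Using Recipe 9, mirven, kelion, and umblam make raxrax. Using Recipe 4, orngal and raxrax make fengal. Using Recipe 6, fengal and umblam make elmkel. [6 rule applications]
umblam needs fewer.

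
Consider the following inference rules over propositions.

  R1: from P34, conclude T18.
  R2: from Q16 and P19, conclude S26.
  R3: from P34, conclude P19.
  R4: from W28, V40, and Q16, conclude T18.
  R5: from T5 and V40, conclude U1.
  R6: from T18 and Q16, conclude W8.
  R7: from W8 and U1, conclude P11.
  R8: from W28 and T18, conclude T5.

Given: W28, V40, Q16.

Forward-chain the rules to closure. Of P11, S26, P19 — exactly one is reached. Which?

W28, V40, and Q16 hold, so T18 follows (R4).
From T18 and Q16, R6 gives W8.
From W28 and T18, R8 gives T5.
From T5 and V40, R5 gives U1.
From W8 and U1, R7 gives P11.
P19 would need P34 (R3), but P34 is never established. S26 would need Q16 and P19 (R2), but P19 is never established.

P11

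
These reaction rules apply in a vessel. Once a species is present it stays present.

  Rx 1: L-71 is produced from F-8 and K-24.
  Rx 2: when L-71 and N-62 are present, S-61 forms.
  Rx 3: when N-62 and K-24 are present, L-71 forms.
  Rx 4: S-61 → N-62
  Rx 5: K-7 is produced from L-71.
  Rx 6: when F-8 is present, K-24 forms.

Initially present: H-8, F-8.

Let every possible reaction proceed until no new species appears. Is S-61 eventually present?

S-61 would need L-71 and N-62 (Rx 2), but N-62 never forms.

No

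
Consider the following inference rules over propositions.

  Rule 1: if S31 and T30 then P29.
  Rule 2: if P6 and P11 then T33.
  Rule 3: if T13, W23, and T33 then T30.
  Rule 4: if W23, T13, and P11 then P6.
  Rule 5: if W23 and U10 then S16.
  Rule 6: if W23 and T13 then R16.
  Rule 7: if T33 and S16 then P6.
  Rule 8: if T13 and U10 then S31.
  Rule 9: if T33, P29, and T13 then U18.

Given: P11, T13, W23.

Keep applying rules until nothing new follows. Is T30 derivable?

Yes

W23, T13, and P11 hold, so P6 follows (Rule 4).
From P6 and P11, Rule 2 gives T33.
From T13, W23, and T33, Rule 3 gives T30.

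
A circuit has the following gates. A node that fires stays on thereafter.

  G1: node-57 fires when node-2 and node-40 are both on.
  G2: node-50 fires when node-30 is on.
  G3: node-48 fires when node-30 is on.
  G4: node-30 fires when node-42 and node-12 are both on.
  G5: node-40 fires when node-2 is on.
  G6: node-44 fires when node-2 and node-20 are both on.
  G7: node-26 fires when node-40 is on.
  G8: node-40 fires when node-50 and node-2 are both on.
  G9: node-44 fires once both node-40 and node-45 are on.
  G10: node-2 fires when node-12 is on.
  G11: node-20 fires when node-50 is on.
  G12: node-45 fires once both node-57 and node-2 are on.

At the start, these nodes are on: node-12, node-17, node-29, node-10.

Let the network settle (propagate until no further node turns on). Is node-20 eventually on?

No

node-20 would need node-50 (G11), but node-50 never turns on.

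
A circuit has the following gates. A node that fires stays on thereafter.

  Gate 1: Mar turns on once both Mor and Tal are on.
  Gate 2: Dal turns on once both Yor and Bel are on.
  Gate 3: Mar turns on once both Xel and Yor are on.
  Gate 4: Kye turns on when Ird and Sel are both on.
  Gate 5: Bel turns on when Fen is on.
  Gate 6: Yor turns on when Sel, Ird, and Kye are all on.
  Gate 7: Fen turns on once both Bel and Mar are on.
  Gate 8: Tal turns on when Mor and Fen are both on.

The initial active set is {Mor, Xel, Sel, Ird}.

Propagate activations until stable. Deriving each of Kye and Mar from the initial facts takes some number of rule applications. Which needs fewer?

Kye

Kye: Gate 4: Ird and Sel on → Kye on. [1 rule application]
Mar: Ird and Sel are on, so Kye turns on (Gate 4). Gate 6: Sel, Ird, and Kye on → Yor on. Gate 3: Xel and Yor on → Mar on. [3 rule applications]
Kye needs fewer.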